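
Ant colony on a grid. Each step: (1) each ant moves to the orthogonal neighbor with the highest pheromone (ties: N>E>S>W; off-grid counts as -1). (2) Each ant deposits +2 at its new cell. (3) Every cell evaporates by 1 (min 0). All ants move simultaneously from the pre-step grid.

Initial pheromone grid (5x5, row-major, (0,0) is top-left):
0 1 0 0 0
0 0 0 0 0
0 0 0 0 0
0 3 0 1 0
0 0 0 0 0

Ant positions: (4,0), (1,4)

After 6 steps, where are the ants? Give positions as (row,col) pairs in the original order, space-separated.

Step 1: ant0:(4,0)->N->(3,0) | ant1:(1,4)->N->(0,4)
  grid max=2 at (3,1)
Step 2: ant0:(3,0)->E->(3,1) | ant1:(0,4)->S->(1,4)
  grid max=3 at (3,1)
Step 3: ant0:(3,1)->N->(2,1) | ant1:(1,4)->N->(0,4)
  grid max=2 at (3,1)
Step 4: ant0:(2,1)->S->(3,1) | ant1:(0,4)->S->(1,4)
  grid max=3 at (3,1)
Step 5: ant0:(3,1)->N->(2,1) | ant1:(1,4)->N->(0,4)
  grid max=2 at (3,1)
Step 6: ant0:(2,1)->S->(3,1) | ant1:(0,4)->S->(1,4)
  grid max=3 at (3,1)

(3,1) (1,4)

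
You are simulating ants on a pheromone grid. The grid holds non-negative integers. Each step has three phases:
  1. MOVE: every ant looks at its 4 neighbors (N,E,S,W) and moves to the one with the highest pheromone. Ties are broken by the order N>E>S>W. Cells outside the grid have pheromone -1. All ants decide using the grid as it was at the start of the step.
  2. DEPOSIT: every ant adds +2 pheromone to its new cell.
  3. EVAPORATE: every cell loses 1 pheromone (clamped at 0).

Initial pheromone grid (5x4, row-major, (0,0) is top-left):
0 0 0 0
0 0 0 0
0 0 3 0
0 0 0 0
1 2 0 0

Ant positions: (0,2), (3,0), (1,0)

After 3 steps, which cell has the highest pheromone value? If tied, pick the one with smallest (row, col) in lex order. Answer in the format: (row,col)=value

Step 1: ant0:(0,2)->E->(0,3) | ant1:(3,0)->S->(4,0) | ant2:(1,0)->N->(0,0)
  grid max=2 at (2,2)
Step 2: ant0:(0,3)->S->(1,3) | ant1:(4,0)->E->(4,1) | ant2:(0,0)->E->(0,1)
  grid max=2 at (4,1)
Step 3: ant0:(1,3)->N->(0,3) | ant1:(4,1)->W->(4,0) | ant2:(0,1)->E->(0,2)
  grid max=2 at (4,0)
Final grid:
  0 0 1 1
  0 0 0 0
  0 0 0 0
  0 0 0 0
  2 1 0 0
Max pheromone 2 at (4,0)

Answer: (4,0)=2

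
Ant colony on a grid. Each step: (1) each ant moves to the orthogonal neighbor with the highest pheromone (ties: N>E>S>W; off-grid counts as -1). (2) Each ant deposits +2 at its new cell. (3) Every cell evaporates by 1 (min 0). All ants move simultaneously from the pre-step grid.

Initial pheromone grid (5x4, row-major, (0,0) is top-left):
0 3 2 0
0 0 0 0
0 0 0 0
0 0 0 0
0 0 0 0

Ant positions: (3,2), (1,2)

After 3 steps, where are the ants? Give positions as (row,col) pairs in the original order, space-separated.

Step 1: ant0:(3,2)->N->(2,2) | ant1:(1,2)->N->(0,2)
  grid max=3 at (0,2)
Step 2: ant0:(2,2)->N->(1,2) | ant1:(0,2)->W->(0,1)
  grid max=3 at (0,1)
Step 3: ant0:(1,2)->N->(0,2) | ant1:(0,1)->E->(0,2)
  grid max=5 at (0,2)

(0,2) (0,2)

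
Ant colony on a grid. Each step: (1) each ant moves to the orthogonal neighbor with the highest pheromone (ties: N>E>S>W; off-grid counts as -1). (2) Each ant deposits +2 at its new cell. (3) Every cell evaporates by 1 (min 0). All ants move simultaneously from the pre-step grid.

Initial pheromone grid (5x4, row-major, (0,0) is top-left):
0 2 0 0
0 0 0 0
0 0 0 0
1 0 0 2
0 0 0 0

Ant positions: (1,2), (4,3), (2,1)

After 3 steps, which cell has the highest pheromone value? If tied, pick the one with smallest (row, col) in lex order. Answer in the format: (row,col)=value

Answer: (0,1)=3

Derivation:
Step 1: ant0:(1,2)->N->(0,2) | ant1:(4,3)->N->(3,3) | ant2:(2,1)->N->(1,1)
  grid max=3 at (3,3)
Step 2: ant0:(0,2)->W->(0,1) | ant1:(3,3)->N->(2,3) | ant2:(1,1)->N->(0,1)
  grid max=4 at (0,1)
Step 3: ant0:(0,1)->E->(0,2) | ant1:(2,3)->S->(3,3) | ant2:(0,1)->E->(0,2)
  grid max=3 at (0,1)
Final grid:
  0 3 3 0
  0 0 0 0
  0 0 0 0
  0 0 0 3
  0 0 0 0
Max pheromone 3 at (0,1)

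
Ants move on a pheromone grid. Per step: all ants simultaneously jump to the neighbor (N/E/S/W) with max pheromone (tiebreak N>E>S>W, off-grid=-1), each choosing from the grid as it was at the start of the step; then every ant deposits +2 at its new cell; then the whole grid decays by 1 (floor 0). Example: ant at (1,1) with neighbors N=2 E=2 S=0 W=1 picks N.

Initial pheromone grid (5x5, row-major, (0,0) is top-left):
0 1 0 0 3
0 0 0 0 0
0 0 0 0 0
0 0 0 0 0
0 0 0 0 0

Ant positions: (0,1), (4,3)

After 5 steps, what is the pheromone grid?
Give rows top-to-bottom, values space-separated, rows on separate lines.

After step 1: ants at (0,2),(3,3)
  0 0 1 0 2
  0 0 0 0 0
  0 0 0 0 0
  0 0 0 1 0
  0 0 0 0 0
After step 2: ants at (0,3),(2,3)
  0 0 0 1 1
  0 0 0 0 0
  0 0 0 1 0
  0 0 0 0 0
  0 0 0 0 0
After step 3: ants at (0,4),(1,3)
  0 0 0 0 2
  0 0 0 1 0
  0 0 0 0 0
  0 0 0 0 0
  0 0 0 0 0
After step 4: ants at (1,4),(0,3)
  0 0 0 1 1
  0 0 0 0 1
  0 0 0 0 0
  0 0 0 0 0
  0 0 0 0 0
After step 5: ants at (0,4),(0,4)
  0 0 0 0 4
  0 0 0 0 0
  0 0 0 0 0
  0 0 0 0 0
  0 0 0 0 0

0 0 0 0 4
0 0 0 0 0
0 0 0 0 0
0 0 0 0 0
0 0 0 0 0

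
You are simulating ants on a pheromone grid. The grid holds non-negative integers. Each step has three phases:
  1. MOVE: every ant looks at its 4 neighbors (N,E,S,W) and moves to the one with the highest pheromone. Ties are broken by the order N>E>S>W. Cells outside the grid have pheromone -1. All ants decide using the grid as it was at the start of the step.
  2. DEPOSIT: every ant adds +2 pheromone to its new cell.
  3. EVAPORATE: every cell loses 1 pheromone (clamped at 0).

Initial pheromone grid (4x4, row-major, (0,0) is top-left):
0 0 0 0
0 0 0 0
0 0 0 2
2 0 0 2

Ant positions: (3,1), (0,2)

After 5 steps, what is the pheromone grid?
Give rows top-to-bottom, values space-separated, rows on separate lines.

After step 1: ants at (3,0),(0,3)
  0 0 0 1
  0 0 0 0
  0 0 0 1
  3 0 0 1
After step 2: ants at (2,0),(1,3)
  0 0 0 0
  0 0 0 1
  1 0 0 0
  2 0 0 0
After step 3: ants at (3,0),(0,3)
  0 0 0 1
  0 0 0 0
  0 0 0 0
  3 0 0 0
After step 4: ants at (2,0),(1,3)
  0 0 0 0
  0 0 0 1
  1 0 0 0
  2 0 0 0
After step 5: ants at (3,0),(0,3)
  0 0 0 1
  0 0 0 0
  0 0 0 0
  3 0 0 0

0 0 0 1
0 0 0 0
0 0 0 0
3 0 0 0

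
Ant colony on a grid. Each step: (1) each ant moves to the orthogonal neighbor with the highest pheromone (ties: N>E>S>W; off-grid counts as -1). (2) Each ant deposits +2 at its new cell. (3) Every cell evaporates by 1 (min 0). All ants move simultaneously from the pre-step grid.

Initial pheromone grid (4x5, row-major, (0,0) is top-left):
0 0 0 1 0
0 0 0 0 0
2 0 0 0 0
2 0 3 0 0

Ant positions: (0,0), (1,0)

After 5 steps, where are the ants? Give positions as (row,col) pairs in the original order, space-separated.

Step 1: ant0:(0,0)->E->(0,1) | ant1:(1,0)->S->(2,0)
  grid max=3 at (2,0)
Step 2: ant0:(0,1)->E->(0,2) | ant1:(2,0)->S->(3,0)
  grid max=2 at (2,0)
Step 3: ant0:(0,2)->E->(0,3) | ant1:(3,0)->N->(2,0)
  grid max=3 at (2,0)
Step 4: ant0:(0,3)->E->(0,4) | ant1:(2,0)->S->(3,0)
  grid max=2 at (2,0)
Step 5: ant0:(0,4)->S->(1,4) | ant1:(3,0)->N->(2,0)
  grid max=3 at (2,0)

(1,4) (2,0)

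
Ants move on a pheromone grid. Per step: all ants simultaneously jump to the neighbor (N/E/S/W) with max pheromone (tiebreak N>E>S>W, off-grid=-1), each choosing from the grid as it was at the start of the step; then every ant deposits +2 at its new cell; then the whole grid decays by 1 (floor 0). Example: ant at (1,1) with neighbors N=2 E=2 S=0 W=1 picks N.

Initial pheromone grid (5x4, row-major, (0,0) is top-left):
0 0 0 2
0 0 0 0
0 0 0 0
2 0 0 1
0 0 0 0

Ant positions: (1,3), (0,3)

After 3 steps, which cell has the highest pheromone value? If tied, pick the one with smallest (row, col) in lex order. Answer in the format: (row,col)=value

Step 1: ant0:(1,3)->N->(0,3) | ant1:(0,3)->S->(1,3)
  grid max=3 at (0,3)
Step 2: ant0:(0,3)->S->(1,3) | ant1:(1,3)->N->(0,3)
  grid max=4 at (0,3)
Step 3: ant0:(1,3)->N->(0,3) | ant1:(0,3)->S->(1,3)
  grid max=5 at (0,3)
Final grid:
  0 0 0 5
  0 0 0 3
  0 0 0 0
  0 0 0 0
  0 0 0 0
Max pheromone 5 at (0,3)

Answer: (0,3)=5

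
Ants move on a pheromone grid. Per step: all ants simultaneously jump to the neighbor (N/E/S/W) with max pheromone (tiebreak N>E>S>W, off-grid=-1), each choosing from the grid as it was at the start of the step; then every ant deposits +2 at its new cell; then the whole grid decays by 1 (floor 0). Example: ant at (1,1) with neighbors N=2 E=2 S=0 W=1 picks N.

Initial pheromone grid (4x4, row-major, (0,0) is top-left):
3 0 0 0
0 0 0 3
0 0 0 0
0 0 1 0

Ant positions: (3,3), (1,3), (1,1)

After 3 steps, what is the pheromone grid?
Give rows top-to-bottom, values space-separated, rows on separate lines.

After step 1: ants at (3,2),(0,3),(0,1)
  2 1 0 1
  0 0 0 2
  0 0 0 0
  0 0 2 0
After step 2: ants at (2,2),(1,3),(0,0)
  3 0 0 0
  0 0 0 3
  0 0 1 0
  0 0 1 0
After step 3: ants at (3,2),(0,3),(0,1)
  2 1 0 1
  0 0 0 2
  0 0 0 0
  0 0 2 0

2 1 0 1
0 0 0 2
0 0 0 0
0 0 2 0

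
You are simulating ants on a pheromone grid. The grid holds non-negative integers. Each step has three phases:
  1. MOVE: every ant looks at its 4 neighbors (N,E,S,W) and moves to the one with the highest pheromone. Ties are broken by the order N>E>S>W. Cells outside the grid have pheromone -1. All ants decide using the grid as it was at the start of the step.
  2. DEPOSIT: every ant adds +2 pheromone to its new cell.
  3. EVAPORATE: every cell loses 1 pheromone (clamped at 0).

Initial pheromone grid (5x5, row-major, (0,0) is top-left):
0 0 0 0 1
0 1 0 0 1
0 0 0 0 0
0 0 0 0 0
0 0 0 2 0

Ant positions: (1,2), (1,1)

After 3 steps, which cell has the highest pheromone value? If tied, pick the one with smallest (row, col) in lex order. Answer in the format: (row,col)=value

Step 1: ant0:(1,2)->W->(1,1) | ant1:(1,1)->N->(0,1)
  grid max=2 at (1,1)
Step 2: ant0:(1,1)->N->(0,1) | ant1:(0,1)->S->(1,1)
  grid max=3 at (1,1)
Step 3: ant0:(0,1)->S->(1,1) | ant1:(1,1)->N->(0,1)
  grid max=4 at (1,1)
Final grid:
  0 3 0 0 0
  0 4 0 0 0
  0 0 0 0 0
  0 0 0 0 0
  0 0 0 0 0
Max pheromone 4 at (1,1)

Answer: (1,1)=4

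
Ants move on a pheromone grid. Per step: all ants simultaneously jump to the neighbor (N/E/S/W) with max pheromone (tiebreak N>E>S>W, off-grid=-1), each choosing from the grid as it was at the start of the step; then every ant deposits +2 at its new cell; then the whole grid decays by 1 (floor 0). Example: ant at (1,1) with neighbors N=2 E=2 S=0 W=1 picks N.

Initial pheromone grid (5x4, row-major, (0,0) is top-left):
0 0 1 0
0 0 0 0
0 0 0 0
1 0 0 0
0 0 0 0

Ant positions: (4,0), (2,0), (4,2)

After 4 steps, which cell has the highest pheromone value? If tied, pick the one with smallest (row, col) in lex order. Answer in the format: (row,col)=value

Answer: (2,0)=5

Derivation:
Step 1: ant0:(4,0)->N->(3,0) | ant1:(2,0)->S->(3,0) | ant2:(4,2)->N->(3,2)
  grid max=4 at (3,0)
Step 2: ant0:(3,0)->N->(2,0) | ant1:(3,0)->N->(2,0) | ant2:(3,2)->N->(2,2)
  grid max=3 at (2,0)
Step 3: ant0:(2,0)->S->(3,0) | ant1:(2,0)->S->(3,0) | ant2:(2,2)->N->(1,2)
  grid max=6 at (3,0)
Step 4: ant0:(3,0)->N->(2,0) | ant1:(3,0)->N->(2,0) | ant2:(1,2)->N->(0,2)
  grid max=5 at (2,0)
Final grid:
  0 0 1 0
  0 0 0 0
  5 0 0 0
  5 0 0 0
  0 0 0 0
Max pheromone 5 at (2,0)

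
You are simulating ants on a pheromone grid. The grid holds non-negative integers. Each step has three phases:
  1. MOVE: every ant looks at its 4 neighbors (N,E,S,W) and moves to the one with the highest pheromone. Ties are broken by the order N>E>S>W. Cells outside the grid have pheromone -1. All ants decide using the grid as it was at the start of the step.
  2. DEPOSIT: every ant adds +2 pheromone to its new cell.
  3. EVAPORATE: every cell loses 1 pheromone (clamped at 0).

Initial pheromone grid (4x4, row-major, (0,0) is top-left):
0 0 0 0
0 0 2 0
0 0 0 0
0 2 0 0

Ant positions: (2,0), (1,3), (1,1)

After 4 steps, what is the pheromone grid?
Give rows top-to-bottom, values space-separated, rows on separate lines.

After step 1: ants at (1,0),(1,2),(1,2)
  0 0 0 0
  1 0 5 0
  0 0 0 0
  0 1 0 0
After step 2: ants at (0,0),(0,2),(0,2)
  1 0 3 0
  0 0 4 0
  0 0 0 0
  0 0 0 0
After step 3: ants at (0,1),(1,2),(1,2)
  0 1 2 0
  0 0 7 0
  0 0 0 0
  0 0 0 0
After step 4: ants at (0,2),(0,2),(0,2)
  0 0 7 0
  0 0 6 0
  0 0 0 0
  0 0 0 0

0 0 7 0
0 0 6 0
0 0 0 0
0 0 0 0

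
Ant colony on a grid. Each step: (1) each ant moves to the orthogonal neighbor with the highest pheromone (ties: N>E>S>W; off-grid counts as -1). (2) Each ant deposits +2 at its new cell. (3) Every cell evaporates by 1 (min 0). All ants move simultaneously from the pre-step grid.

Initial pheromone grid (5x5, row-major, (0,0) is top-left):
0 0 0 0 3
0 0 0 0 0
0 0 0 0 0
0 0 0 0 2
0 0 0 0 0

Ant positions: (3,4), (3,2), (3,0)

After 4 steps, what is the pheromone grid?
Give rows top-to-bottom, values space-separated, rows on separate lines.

After step 1: ants at (2,4),(2,2),(2,0)
  0 0 0 0 2
  0 0 0 0 0
  1 0 1 0 1
  0 0 0 0 1
  0 0 0 0 0
After step 2: ants at (3,4),(1,2),(1,0)
  0 0 0 0 1
  1 0 1 0 0
  0 0 0 0 0
  0 0 0 0 2
  0 0 0 0 0
After step 3: ants at (2,4),(0,2),(0,0)
  1 0 1 0 0
  0 0 0 0 0
  0 0 0 0 1
  0 0 0 0 1
  0 0 0 0 0
After step 4: ants at (3,4),(0,3),(0,1)
  0 1 0 1 0
  0 0 0 0 0
  0 0 0 0 0
  0 0 0 0 2
  0 0 0 0 0

0 1 0 1 0
0 0 0 0 0
0 0 0 0 0
0 0 0 0 2
0 0 0 0 0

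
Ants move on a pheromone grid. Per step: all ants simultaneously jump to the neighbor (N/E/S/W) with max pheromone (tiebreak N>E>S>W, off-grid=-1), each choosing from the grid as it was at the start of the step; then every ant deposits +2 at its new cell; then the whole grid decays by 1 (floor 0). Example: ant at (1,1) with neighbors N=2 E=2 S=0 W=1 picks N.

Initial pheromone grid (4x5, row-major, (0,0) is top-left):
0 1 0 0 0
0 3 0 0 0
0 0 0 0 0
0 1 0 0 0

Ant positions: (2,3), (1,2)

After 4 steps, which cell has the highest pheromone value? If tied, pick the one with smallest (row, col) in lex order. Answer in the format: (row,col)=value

Answer: (1,1)=3

Derivation:
Step 1: ant0:(2,3)->N->(1,3) | ant1:(1,2)->W->(1,1)
  grid max=4 at (1,1)
Step 2: ant0:(1,3)->N->(0,3) | ant1:(1,1)->N->(0,1)
  grid max=3 at (1,1)
Step 3: ant0:(0,3)->E->(0,4) | ant1:(0,1)->S->(1,1)
  grid max=4 at (1,1)
Step 4: ant0:(0,4)->S->(1,4) | ant1:(1,1)->N->(0,1)
  grid max=3 at (1,1)
Final grid:
  0 1 0 0 0
  0 3 0 0 1
  0 0 0 0 0
  0 0 0 0 0
Max pheromone 3 at (1,1)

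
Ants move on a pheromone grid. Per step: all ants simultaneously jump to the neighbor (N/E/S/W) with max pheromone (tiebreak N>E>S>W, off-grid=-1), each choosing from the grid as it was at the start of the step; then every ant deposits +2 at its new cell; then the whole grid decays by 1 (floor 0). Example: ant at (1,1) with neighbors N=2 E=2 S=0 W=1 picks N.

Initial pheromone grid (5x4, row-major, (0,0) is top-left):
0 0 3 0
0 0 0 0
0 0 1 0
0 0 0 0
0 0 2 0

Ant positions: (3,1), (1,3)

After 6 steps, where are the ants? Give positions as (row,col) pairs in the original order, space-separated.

Step 1: ant0:(3,1)->N->(2,1) | ant1:(1,3)->N->(0,3)
  grid max=2 at (0,2)
Step 2: ant0:(2,1)->N->(1,1) | ant1:(0,3)->W->(0,2)
  grid max=3 at (0,2)
Step 3: ant0:(1,1)->N->(0,1) | ant1:(0,2)->E->(0,3)
  grid max=2 at (0,2)
Step 4: ant0:(0,1)->E->(0,2) | ant1:(0,3)->W->(0,2)
  grid max=5 at (0,2)
Step 5: ant0:(0,2)->E->(0,3) | ant1:(0,2)->E->(0,3)
  grid max=4 at (0,2)
Step 6: ant0:(0,3)->W->(0,2) | ant1:(0,3)->W->(0,2)
  grid max=7 at (0,2)

(0,2) (0,2)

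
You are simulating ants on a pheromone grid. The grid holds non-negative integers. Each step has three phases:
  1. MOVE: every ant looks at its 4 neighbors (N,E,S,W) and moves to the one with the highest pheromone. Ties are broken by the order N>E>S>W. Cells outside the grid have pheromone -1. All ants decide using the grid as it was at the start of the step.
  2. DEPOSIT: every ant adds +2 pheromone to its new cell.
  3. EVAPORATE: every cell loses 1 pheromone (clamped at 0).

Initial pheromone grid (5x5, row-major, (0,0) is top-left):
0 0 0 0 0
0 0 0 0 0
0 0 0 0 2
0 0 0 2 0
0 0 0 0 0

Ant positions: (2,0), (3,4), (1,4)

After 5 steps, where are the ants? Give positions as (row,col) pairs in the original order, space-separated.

Step 1: ant0:(2,0)->N->(1,0) | ant1:(3,4)->N->(2,4) | ant2:(1,4)->S->(2,4)
  grid max=5 at (2,4)
Step 2: ant0:(1,0)->N->(0,0) | ant1:(2,4)->N->(1,4) | ant2:(2,4)->N->(1,4)
  grid max=4 at (2,4)
Step 3: ant0:(0,0)->E->(0,1) | ant1:(1,4)->S->(2,4) | ant2:(1,4)->S->(2,4)
  grid max=7 at (2,4)
Step 4: ant0:(0,1)->E->(0,2) | ant1:(2,4)->N->(1,4) | ant2:(2,4)->N->(1,4)
  grid max=6 at (2,4)
Step 5: ant0:(0,2)->E->(0,3) | ant1:(1,4)->S->(2,4) | ant2:(1,4)->S->(2,4)
  grid max=9 at (2,4)

(0,3) (2,4) (2,4)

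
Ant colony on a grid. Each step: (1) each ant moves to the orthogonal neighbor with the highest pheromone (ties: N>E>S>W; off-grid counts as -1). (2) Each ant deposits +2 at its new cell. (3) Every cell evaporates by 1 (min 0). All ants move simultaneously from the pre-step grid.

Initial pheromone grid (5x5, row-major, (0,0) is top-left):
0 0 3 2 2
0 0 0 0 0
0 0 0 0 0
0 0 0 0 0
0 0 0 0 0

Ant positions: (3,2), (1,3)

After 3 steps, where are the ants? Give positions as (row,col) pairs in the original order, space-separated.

Step 1: ant0:(3,2)->N->(2,2) | ant1:(1,3)->N->(0,3)
  grid max=3 at (0,3)
Step 2: ant0:(2,2)->N->(1,2) | ant1:(0,3)->W->(0,2)
  grid max=3 at (0,2)
Step 3: ant0:(1,2)->N->(0,2) | ant1:(0,2)->E->(0,3)
  grid max=4 at (0,2)

(0,2) (0,3)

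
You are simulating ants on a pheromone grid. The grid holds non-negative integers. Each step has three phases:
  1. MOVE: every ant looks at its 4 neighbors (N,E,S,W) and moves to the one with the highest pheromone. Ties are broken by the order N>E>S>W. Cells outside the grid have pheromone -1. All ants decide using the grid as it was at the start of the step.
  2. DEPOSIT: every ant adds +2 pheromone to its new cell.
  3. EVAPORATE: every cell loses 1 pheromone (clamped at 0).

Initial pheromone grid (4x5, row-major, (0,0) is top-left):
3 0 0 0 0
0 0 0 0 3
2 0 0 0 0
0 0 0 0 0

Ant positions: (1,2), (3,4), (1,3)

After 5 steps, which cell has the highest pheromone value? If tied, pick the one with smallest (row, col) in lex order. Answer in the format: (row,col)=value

Answer: (1,4)=10

Derivation:
Step 1: ant0:(1,2)->N->(0,2) | ant1:(3,4)->N->(2,4) | ant2:(1,3)->E->(1,4)
  grid max=4 at (1,4)
Step 2: ant0:(0,2)->E->(0,3) | ant1:(2,4)->N->(1,4) | ant2:(1,4)->S->(2,4)
  grid max=5 at (1,4)
Step 3: ant0:(0,3)->E->(0,4) | ant1:(1,4)->S->(2,4) | ant2:(2,4)->N->(1,4)
  grid max=6 at (1,4)
Step 4: ant0:(0,4)->S->(1,4) | ant1:(2,4)->N->(1,4) | ant2:(1,4)->S->(2,4)
  grid max=9 at (1,4)
Step 5: ant0:(1,4)->S->(2,4) | ant1:(1,4)->S->(2,4) | ant2:(2,4)->N->(1,4)
  grid max=10 at (1,4)
Final grid:
  0 0 0 0 0
  0 0 0 0 10
  0 0 0 0 7
  0 0 0 0 0
Max pheromone 10 at (1,4)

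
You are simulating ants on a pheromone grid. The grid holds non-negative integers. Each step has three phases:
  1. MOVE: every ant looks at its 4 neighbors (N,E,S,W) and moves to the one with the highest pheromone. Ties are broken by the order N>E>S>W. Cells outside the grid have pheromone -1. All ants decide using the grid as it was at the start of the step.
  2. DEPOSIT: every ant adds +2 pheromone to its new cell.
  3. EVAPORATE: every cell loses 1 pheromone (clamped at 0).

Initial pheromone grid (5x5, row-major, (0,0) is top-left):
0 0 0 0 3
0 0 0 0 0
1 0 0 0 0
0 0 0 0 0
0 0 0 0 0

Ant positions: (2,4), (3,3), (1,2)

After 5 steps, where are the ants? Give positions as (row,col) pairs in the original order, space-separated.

Step 1: ant0:(2,4)->N->(1,4) | ant1:(3,3)->N->(2,3) | ant2:(1,2)->N->(0,2)
  grid max=2 at (0,4)
Step 2: ant0:(1,4)->N->(0,4) | ant1:(2,3)->N->(1,3) | ant2:(0,2)->E->(0,3)
  grid max=3 at (0,4)
Step 3: ant0:(0,4)->W->(0,3) | ant1:(1,3)->N->(0,3) | ant2:(0,3)->E->(0,4)
  grid max=4 at (0,3)
Step 4: ant0:(0,3)->E->(0,4) | ant1:(0,3)->E->(0,4) | ant2:(0,4)->W->(0,3)
  grid max=7 at (0,4)
Step 5: ant0:(0,4)->W->(0,3) | ant1:(0,4)->W->(0,3) | ant2:(0,3)->E->(0,4)
  grid max=8 at (0,3)

(0,3) (0,3) (0,4)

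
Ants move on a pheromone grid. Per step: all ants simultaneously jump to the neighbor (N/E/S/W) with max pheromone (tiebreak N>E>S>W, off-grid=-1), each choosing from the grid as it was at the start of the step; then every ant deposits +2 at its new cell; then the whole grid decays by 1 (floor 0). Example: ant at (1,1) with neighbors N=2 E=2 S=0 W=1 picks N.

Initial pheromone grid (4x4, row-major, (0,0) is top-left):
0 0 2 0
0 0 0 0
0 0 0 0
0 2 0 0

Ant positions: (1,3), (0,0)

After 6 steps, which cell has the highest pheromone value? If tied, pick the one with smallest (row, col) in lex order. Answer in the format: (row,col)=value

Answer: (0,2)=8

Derivation:
Step 1: ant0:(1,3)->N->(0,3) | ant1:(0,0)->E->(0,1)
  grid max=1 at (0,1)
Step 2: ant0:(0,3)->W->(0,2) | ant1:(0,1)->E->(0,2)
  grid max=4 at (0,2)
Step 3: ant0:(0,2)->E->(0,3) | ant1:(0,2)->E->(0,3)
  grid max=3 at (0,2)
Step 4: ant0:(0,3)->W->(0,2) | ant1:(0,3)->W->(0,2)
  grid max=6 at (0,2)
Step 5: ant0:(0,2)->E->(0,3) | ant1:(0,2)->E->(0,3)
  grid max=5 at (0,2)
Step 6: ant0:(0,3)->W->(0,2) | ant1:(0,3)->W->(0,2)
  grid max=8 at (0,2)
Final grid:
  0 0 8 4
  0 0 0 0
  0 0 0 0
  0 0 0 0
Max pheromone 8 at (0,2)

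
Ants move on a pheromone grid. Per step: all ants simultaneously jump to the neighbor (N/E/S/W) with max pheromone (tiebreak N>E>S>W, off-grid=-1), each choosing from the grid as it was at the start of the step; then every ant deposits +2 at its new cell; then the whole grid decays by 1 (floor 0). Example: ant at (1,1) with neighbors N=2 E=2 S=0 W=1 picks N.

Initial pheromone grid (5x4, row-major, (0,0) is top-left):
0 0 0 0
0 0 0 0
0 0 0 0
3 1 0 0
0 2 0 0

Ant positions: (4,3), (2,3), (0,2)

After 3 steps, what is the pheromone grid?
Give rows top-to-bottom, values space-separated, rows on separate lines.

After step 1: ants at (3,3),(1,3),(0,3)
  0 0 0 1
  0 0 0 1
  0 0 0 0
  2 0 0 1
  0 1 0 0
After step 2: ants at (2,3),(0,3),(1,3)
  0 0 0 2
  0 0 0 2
  0 0 0 1
  1 0 0 0
  0 0 0 0
After step 3: ants at (1,3),(1,3),(0,3)
  0 0 0 3
  0 0 0 5
  0 0 0 0
  0 0 0 0
  0 0 0 0

0 0 0 3
0 0 0 5
0 0 0 0
0 0 0 0
0 0 0 0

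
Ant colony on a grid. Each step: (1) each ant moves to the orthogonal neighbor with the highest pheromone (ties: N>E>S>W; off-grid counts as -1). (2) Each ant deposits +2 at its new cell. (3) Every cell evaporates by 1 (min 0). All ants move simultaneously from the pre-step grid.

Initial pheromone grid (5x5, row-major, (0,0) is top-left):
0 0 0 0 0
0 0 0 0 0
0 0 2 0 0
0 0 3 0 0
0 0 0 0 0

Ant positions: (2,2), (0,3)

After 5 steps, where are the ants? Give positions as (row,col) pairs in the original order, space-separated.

Step 1: ant0:(2,2)->S->(3,2) | ant1:(0,3)->E->(0,4)
  grid max=4 at (3,2)
Step 2: ant0:(3,2)->N->(2,2) | ant1:(0,4)->S->(1,4)
  grid max=3 at (3,2)
Step 3: ant0:(2,2)->S->(3,2) | ant1:(1,4)->N->(0,4)
  grid max=4 at (3,2)
Step 4: ant0:(3,2)->N->(2,2) | ant1:(0,4)->S->(1,4)
  grid max=3 at (3,2)
Step 5: ant0:(2,2)->S->(3,2) | ant1:(1,4)->N->(0,4)
  grid max=4 at (3,2)

(3,2) (0,4)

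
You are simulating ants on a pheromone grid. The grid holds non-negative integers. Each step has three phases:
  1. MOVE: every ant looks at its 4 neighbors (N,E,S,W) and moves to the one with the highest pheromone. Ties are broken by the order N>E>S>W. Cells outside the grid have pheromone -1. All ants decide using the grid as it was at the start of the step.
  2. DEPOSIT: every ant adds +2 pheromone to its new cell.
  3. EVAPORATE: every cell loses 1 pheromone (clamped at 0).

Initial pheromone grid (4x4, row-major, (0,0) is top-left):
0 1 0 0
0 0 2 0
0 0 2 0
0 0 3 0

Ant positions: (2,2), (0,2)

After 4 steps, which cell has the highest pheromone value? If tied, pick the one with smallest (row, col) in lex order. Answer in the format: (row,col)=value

Step 1: ant0:(2,2)->S->(3,2) | ant1:(0,2)->S->(1,2)
  grid max=4 at (3,2)
Step 2: ant0:(3,2)->N->(2,2) | ant1:(1,2)->S->(2,2)
  grid max=4 at (2,2)
Step 3: ant0:(2,2)->S->(3,2) | ant1:(2,2)->S->(3,2)
  grid max=6 at (3,2)
Step 4: ant0:(3,2)->N->(2,2) | ant1:(3,2)->N->(2,2)
  grid max=6 at (2,2)
Final grid:
  0 0 0 0
  0 0 0 0
  0 0 6 0
  0 0 5 0
Max pheromone 6 at (2,2)

Answer: (2,2)=6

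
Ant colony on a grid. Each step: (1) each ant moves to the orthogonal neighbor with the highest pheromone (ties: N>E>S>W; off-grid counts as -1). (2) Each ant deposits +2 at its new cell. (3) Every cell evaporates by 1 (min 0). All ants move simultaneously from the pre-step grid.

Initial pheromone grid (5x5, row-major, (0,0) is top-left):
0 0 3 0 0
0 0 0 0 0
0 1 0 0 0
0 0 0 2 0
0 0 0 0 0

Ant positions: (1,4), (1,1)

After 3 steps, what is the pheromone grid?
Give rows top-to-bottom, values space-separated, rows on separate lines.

After step 1: ants at (0,4),(2,1)
  0 0 2 0 1
  0 0 0 0 0
  0 2 0 0 0
  0 0 0 1 0
  0 0 0 0 0
After step 2: ants at (1,4),(1,1)
  0 0 1 0 0
  0 1 0 0 1
  0 1 0 0 0
  0 0 0 0 0
  0 0 0 0 0
After step 3: ants at (0,4),(2,1)
  0 0 0 0 1
  0 0 0 0 0
  0 2 0 0 0
  0 0 0 0 0
  0 0 0 0 0

0 0 0 0 1
0 0 0 0 0
0 2 0 0 0
0 0 0 0 0
0 0 0 0 0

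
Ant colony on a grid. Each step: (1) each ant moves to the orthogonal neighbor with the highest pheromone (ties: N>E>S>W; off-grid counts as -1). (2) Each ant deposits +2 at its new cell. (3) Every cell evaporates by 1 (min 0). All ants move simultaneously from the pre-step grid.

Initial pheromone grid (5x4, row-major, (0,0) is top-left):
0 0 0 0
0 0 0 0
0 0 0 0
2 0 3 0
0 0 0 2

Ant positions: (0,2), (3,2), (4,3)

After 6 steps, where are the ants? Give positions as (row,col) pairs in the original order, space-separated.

Step 1: ant0:(0,2)->E->(0,3) | ant1:(3,2)->N->(2,2) | ant2:(4,3)->N->(3,3)
  grid max=2 at (3,2)
Step 2: ant0:(0,3)->S->(1,3) | ant1:(2,2)->S->(3,2) | ant2:(3,3)->W->(3,2)
  grid max=5 at (3,2)
Step 3: ant0:(1,3)->N->(0,3) | ant1:(3,2)->N->(2,2) | ant2:(3,2)->N->(2,2)
  grid max=4 at (3,2)
Step 4: ant0:(0,3)->S->(1,3) | ant1:(2,2)->S->(3,2) | ant2:(2,2)->S->(3,2)
  grid max=7 at (3,2)
Step 5: ant0:(1,3)->N->(0,3) | ant1:(3,2)->N->(2,2) | ant2:(3,2)->N->(2,2)
  grid max=6 at (3,2)
Step 6: ant0:(0,3)->S->(1,3) | ant1:(2,2)->S->(3,2) | ant2:(2,2)->S->(3,2)
  grid max=9 at (3,2)

(1,3) (3,2) (3,2)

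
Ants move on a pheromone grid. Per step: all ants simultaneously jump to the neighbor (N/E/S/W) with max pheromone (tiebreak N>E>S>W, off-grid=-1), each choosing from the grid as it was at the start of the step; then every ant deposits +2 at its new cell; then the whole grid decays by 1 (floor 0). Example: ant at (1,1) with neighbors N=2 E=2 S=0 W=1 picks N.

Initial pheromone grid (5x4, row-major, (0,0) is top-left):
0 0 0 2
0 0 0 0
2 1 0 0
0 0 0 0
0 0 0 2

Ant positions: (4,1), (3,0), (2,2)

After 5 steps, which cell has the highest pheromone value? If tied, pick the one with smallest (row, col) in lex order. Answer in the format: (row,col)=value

Step 1: ant0:(4,1)->N->(3,1) | ant1:(3,0)->N->(2,0) | ant2:(2,2)->W->(2,1)
  grid max=3 at (2,0)
Step 2: ant0:(3,1)->N->(2,1) | ant1:(2,0)->E->(2,1) | ant2:(2,1)->W->(2,0)
  grid max=5 at (2,1)
Step 3: ant0:(2,1)->W->(2,0) | ant1:(2,1)->W->(2,0) | ant2:(2,0)->E->(2,1)
  grid max=7 at (2,0)
Step 4: ant0:(2,0)->E->(2,1) | ant1:(2,0)->E->(2,1) | ant2:(2,1)->W->(2,0)
  grid max=9 at (2,1)
Step 5: ant0:(2,1)->W->(2,0) | ant1:(2,1)->W->(2,0) | ant2:(2,0)->E->(2,1)
  grid max=11 at (2,0)
Final grid:
  0 0 0 0
  0 0 0 0
  11 10 0 0
  0 0 0 0
  0 0 0 0
Max pheromone 11 at (2,0)

Answer: (2,0)=11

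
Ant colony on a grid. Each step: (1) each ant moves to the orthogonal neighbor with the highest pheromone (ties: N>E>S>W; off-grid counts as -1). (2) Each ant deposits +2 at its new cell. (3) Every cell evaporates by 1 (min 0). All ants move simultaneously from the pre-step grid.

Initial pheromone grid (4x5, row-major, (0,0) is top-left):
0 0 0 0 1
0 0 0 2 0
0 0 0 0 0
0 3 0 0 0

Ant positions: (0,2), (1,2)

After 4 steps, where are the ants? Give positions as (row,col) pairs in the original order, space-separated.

Step 1: ant0:(0,2)->E->(0,3) | ant1:(1,2)->E->(1,3)
  grid max=3 at (1,3)
Step 2: ant0:(0,3)->S->(1,3) | ant1:(1,3)->N->(0,3)
  grid max=4 at (1,3)
Step 3: ant0:(1,3)->N->(0,3) | ant1:(0,3)->S->(1,3)
  grid max=5 at (1,3)
Step 4: ant0:(0,3)->S->(1,3) | ant1:(1,3)->N->(0,3)
  grid max=6 at (1,3)

(1,3) (0,3)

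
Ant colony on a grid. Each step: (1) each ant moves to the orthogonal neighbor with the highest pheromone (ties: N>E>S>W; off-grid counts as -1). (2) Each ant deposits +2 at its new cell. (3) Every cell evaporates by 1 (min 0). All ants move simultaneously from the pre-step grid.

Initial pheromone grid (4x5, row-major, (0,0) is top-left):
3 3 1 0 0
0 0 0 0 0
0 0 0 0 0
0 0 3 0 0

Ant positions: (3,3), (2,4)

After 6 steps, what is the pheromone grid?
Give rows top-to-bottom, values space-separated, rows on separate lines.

After step 1: ants at (3,2),(1,4)
  2 2 0 0 0
  0 0 0 0 1
  0 0 0 0 0
  0 0 4 0 0
After step 2: ants at (2,2),(0,4)
  1 1 0 0 1
  0 0 0 0 0
  0 0 1 0 0
  0 0 3 0 0
After step 3: ants at (3,2),(1,4)
  0 0 0 0 0
  0 0 0 0 1
  0 0 0 0 0
  0 0 4 0 0
After step 4: ants at (2,2),(0,4)
  0 0 0 0 1
  0 0 0 0 0
  0 0 1 0 0
  0 0 3 0 0
After step 5: ants at (3,2),(1,4)
  0 0 0 0 0
  0 0 0 0 1
  0 0 0 0 0
  0 0 4 0 0
After step 6: ants at (2,2),(0,4)
  0 0 0 0 1
  0 0 0 0 0
  0 0 1 0 0
  0 0 3 0 0

0 0 0 0 1
0 0 0 0 0
0 0 1 0 0
0 0 3 0 0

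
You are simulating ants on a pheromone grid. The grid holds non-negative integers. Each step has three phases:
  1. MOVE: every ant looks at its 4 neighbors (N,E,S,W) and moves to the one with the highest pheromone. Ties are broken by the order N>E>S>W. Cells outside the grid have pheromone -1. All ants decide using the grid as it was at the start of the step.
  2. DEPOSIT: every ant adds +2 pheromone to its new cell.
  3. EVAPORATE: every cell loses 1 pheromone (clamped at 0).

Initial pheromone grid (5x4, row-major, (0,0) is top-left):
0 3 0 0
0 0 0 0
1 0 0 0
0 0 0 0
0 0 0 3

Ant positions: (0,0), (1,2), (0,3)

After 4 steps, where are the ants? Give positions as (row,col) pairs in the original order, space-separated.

Step 1: ant0:(0,0)->E->(0,1) | ant1:(1,2)->N->(0,2) | ant2:(0,3)->S->(1,3)
  grid max=4 at (0,1)
Step 2: ant0:(0,1)->E->(0,2) | ant1:(0,2)->W->(0,1) | ant2:(1,3)->N->(0,3)
  grid max=5 at (0,1)
Step 3: ant0:(0,2)->W->(0,1) | ant1:(0,1)->E->(0,2) | ant2:(0,3)->W->(0,2)
  grid max=6 at (0,1)
Step 4: ant0:(0,1)->E->(0,2) | ant1:(0,2)->W->(0,1) | ant2:(0,2)->W->(0,1)
  grid max=9 at (0,1)

(0,2) (0,1) (0,1)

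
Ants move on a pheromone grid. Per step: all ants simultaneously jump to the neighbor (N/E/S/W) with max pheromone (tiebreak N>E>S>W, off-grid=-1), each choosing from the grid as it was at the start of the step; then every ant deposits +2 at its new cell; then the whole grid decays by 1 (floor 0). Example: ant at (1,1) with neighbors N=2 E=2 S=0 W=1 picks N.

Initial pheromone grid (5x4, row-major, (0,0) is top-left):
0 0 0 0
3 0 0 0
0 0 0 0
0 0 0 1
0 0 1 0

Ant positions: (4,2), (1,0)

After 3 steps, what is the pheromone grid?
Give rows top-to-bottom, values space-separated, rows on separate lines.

After step 1: ants at (3,2),(0,0)
  1 0 0 0
  2 0 0 0
  0 0 0 0
  0 0 1 0
  0 0 0 0
After step 2: ants at (2,2),(1,0)
  0 0 0 0
  3 0 0 0
  0 0 1 0
  0 0 0 0
  0 0 0 0
After step 3: ants at (1,2),(0,0)
  1 0 0 0
  2 0 1 0
  0 0 0 0
  0 0 0 0
  0 0 0 0

1 0 0 0
2 0 1 0
0 0 0 0
0 0 0 0
0 0 0 0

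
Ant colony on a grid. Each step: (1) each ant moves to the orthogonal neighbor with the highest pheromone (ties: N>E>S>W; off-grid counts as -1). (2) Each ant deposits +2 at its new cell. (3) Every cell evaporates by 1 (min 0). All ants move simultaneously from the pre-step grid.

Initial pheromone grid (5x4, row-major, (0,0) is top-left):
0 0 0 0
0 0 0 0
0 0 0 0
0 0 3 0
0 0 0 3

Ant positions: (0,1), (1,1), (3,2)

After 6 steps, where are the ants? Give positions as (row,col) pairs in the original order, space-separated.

Step 1: ant0:(0,1)->E->(0,2) | ant1:(1,1)->N->(0,1) | ant2:(3,2)->N->(2,2)
  grid max=2 at (3,2)
Step 2: ant0:(0,2)->W->(0,1) | ant1:(0,1)->E->(0,2) | ant2:(2,2)->S->(3,2)
  grid max=3 at (3,2)
Step 3: ant0:(0,1)->E->(0,2) | ant1:(0,2)->W->(0,1) | ant2:(3,2)->N->(2,2)
  grid max=3 at (0,1)
Step 4: ant0:(0,2)->W->(0,1) | ant1:(0,1)->E->(0,2) | ant2:(2,2)->S->(3,2)
  grid max=4 at (0,1)
Step 5: ant0:(0,1)->E->(0,2) | ant1:(0,2)->W->(0,1) | ant2:(3,2)->N->(2,2)
  grid max=5 at (0,1)
Step 6: ant0:(0,2)->W->(0,1) | ant1:(0,1)->E->(0,2) | ant2:(2,2)->S->(3,2)
  grid max=6 at (0,1)

(0,1) (0,2) (3,2)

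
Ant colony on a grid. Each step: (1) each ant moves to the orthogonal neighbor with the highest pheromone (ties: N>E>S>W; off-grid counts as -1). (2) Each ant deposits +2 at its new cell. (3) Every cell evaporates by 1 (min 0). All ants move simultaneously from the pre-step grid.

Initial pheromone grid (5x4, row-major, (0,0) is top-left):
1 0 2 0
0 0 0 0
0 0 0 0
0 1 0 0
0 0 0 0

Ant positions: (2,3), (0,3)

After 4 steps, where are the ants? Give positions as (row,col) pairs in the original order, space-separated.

Step 1: ant0:(2,3)->N->(1,3) | ant1:(0,3)->W->(0,2)
  grid max=3 at (0,2)
Step 2: ant0:(1,3)->N->(0,3) | ant1:(0,2)->E->(0,3)
  grid max=3 at (0,3)
Step 3: ant0:(0,3)->W->(0,2) | ant1:(0,3)->W->(0,2)
  grid max=5 at (0,2)
Step 4: ant0:(0,2)->E->(0,3) | ant1:(0,2)->E->(0,3)
  grid max=5 at (0,3)

(0,3) (0,3)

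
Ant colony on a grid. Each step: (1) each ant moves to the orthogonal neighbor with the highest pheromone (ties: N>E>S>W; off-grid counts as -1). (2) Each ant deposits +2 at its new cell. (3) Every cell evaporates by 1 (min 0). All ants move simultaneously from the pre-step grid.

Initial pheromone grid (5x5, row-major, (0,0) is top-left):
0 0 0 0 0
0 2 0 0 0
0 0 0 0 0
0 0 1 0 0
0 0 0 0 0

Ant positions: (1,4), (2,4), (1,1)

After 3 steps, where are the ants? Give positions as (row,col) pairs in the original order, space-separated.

Step 1: ant0:(1,4)->N->(0,4) | ant1:(2,4)->N->(1,4) | ant2:(1,1)->N->(0,1)
  grid max=1 at (0,1)
Step 2: ant0:(0,4)->S->(1,4) | ant1:(1,4)->N->(0,4) | ant2:(0,1)->S->(1,1)
  grid max=2 at (0,4)
Step 3: ant0:(1,4)->N->(0,4) | ant1:(0,4)->S->(1,4) | ant2:(1,1)->N->(0,1)
  grid max=3 at (0,4)

(0,4) (1,4) (0,1)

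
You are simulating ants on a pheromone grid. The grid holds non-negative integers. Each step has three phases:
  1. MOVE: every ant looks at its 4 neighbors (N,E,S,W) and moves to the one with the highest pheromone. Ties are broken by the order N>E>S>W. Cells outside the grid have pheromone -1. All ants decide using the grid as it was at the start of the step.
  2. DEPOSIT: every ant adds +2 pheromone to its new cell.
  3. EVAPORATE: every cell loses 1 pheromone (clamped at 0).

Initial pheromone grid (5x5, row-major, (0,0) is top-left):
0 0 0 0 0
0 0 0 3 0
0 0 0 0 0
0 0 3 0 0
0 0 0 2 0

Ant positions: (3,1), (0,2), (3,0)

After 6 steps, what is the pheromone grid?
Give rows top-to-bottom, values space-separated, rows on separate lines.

After step 1: ants at (3,2),(0,3),(2,0)
  0 0 0 1 0
  0 0 0 2 0
  1 0 0 0 0
  0 0 4 0 0
  0 0 0 1 0
After step 2: ants at (2,2),(1,3),(1,0)
  0 0 0 0 0
  1 0 0 3 0
  0 0 1 0 0
  0 0 3 0 0
  0 0 0 0 0
After step 3: ants at (3,2),(0,3),(0,0)
  1 0 0 1 0
  0 0 0 2 0
  0 0 0 0 0
  0 0 4 0 0
  0 0 0 0 0
After step 4: ants at (2,2),(1,3),(0,1)
  0 1 0 0 0
  0 0 0 3 0
  0 0 1 0 0
  0 0 3 0 0
  0 0 0 0 0
After step 5: ants at (3,2),(0,3),(0,2)
  0 0 1 1 0
  0 0 0 2 0
  0 0 0 0 0
  0 0 4 0 0
  0 0 0 0 0
After step 6: ants at (2,2),(1,3),(0,3)
  0 0 0 2 0
  0 0 0 3 0
  0 0 1 0 0
  0 0 3 0 0
  0 0 0 0 0

0 0 0 2 0
0 0 0 3 0
0 0 1 0 0
0 0 3 0 0
0 0 0 0 0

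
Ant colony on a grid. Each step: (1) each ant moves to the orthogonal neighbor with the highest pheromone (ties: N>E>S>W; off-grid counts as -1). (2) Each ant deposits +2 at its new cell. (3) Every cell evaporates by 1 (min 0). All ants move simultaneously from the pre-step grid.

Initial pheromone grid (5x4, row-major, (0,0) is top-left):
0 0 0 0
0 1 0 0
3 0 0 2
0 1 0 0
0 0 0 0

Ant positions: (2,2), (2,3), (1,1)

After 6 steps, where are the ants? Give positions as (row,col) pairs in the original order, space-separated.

Step 1: ant0:(2,2)->E->(2,3) | ant1:(2,3)->N->(1,3) | ant2:(1,1)->N->(0,1)
  grid max=3 at (2,3)
Step 2: ant0:(2,3)->N->(1,3) | ant1:(1,3)->S->(2,3) | ant2:(0,1)->E->(0,2)
  grid max=4 at (2,3)
Step 3: ant0:(1,3)->S->(2,3) | ant1:(2,3)->N->(1,3) | ant2:(0,2)->E->(0,3)
  grid max=5 at (2,3)
Step 4: ant0:(2,3)->N->(1,3) | ant1:(1,3)->S->(2,3) | ant2:(0,3)->S->(1,3)
  grid max=6 at (1,3)
Step 5: ant0:(1,3)->S->(2,3) | ant1:(2,3)->N->(1,3) | ant2:(1,3)->S->(2,3)
  grid max=9 at (2,3)
Step 6: ant0:(2,3)->N->(1,3) | ant1:(1,3)->S->(2,3) | ant2:(2,3)->N->(1,3)
  grid max=10 at (1,3)

(1,3) (2,3) (1,3)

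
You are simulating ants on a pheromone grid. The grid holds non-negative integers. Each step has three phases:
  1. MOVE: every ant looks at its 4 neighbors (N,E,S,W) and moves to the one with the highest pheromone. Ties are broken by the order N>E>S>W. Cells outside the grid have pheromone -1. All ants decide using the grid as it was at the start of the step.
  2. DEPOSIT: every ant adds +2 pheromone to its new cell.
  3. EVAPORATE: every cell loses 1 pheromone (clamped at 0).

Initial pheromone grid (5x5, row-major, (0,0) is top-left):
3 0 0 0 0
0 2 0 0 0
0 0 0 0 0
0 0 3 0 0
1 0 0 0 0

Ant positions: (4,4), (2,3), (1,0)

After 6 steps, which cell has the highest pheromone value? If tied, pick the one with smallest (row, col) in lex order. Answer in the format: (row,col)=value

Answer: (0,4)=4

Derivation:
Step 1: ant0:(4,4)->N->(3,4) | ant1:(2,3)->N->(1,3) | ant2:(1,0)->N->(0,0)
  grid max=4 at (0,0)
Step 2: ant0:(3,4)->N->(2,4) | ant1:(1,3)->N->(0,3) | ant2:(0,0)->E->(0,1)
  grid max=3 at (0,0)
Step 3: ant0:(2,4)->N->(1,4) | ant1:(0,3)->E->(0,4) | ant2:(0,1)->W->(0,0)
  grid max=4 at (0,0)
Step 4: ant0:(1,4)->N->(0,4) | ant1:(0,4)->S->(1,4) | ant2:(0,0)->E->(0,1)
  grid max=3 at (0,0)
Step 5: ant0:(0,4)->S->(1,4) | ant1:(1,4)->N->(0,4) | ant2:(0,1)->W->(0,0)
  grid max=4 at (0,0)
Step 6: ant0:(1,4)->N->(0,4) | ant1:(0,4)->S->(1,4) | ant2:(0,0)->E->(0,1)
  grid max=4 at (0,4)
Final grid:
  3 1 0 0 4
  0 0 0 0 4
  0 0 0 0 0
  0 0 0 0 0
  0 0 0 0 0
Max pheromone 4 at (0,4)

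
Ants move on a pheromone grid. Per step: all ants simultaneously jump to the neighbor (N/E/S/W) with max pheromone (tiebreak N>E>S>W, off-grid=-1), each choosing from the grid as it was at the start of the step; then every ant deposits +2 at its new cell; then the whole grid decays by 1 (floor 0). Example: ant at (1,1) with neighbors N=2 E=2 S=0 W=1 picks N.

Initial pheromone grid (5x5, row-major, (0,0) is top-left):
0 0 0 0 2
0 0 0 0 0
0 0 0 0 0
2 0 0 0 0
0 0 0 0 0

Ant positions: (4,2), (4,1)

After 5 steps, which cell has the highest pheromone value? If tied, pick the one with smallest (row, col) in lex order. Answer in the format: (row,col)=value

Answer: (3,1)=5

Derivation:
Step 1: ant0:(4,2)->N->(3,2) | ant1:(4,1)->N->(3,1)
  grid max=1 at (0,4)
Step 2: ant0:(3,2)->W->(3,1) | ant1:(3,1)->E->(3,2)
  grid max=2 at (3,1)
Step 3: ant0:(3,1)->E->(3,2) | ant1:(3,2)->W->(3,1)
  grid max=3 at (3,1)
Step 4: ant0:(3,2)->W->(3,1) | ant1:(3,1)->E->(3,2)
  grid max=4 at (3,1)
Step 5: ant0:(3,1)->E->(3,2) | ant1:(3,2)->W->(3,1)
  grid max=5 at (3,1)
Final grid:
  0 0 0 0 0
  0 0 0 0 0
  0 0 0 0 0
  0 5 5 0 0
  0 0 0 0 0
Max pheromone 5 at (3,1)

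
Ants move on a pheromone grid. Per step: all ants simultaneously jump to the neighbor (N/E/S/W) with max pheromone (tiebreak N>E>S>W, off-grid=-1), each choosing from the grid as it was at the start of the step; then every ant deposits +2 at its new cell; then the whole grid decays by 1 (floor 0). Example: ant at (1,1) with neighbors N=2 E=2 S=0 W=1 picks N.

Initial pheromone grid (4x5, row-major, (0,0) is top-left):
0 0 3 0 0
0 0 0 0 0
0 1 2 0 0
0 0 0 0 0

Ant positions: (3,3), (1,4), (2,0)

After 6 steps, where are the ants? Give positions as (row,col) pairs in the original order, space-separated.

Step 1: ant0:(3,3)->N->(2,3) | ant1:(1,4)->N->(0,4) | ant2:(2,0)->E->(2,1)
  grid max=2 at (0,2)
Step 2: ant0:(2,3)->W->(2,2) | ant1:(0,4)->S->(1,4) | ant2:(2,1)->E->(2,2)
  grid max=4 at (2,2)
Step 3: ant0:(2,2)->W->(2,1) | ant1:(1,4)->N->(0,4) | ant2:(2,2)->W->(2,1)
  grid max=4 at (2,1)
Step 4: ant0:(2,1)->E->(2,2) | ant1:(0,4)->S->(1,4) | ant2:(2,1)->E->(2,2)
  grid max=6 at (2,2)
Step 5: ant0:(2,2)->W->(2,1) | ant1:(1,4)->N->(0,4) | ant2:(2,2)->W->(2,1)
  grid max=6 at (2,1)
Step 6: ant0:(2,1)->E->(2,2) | ant1:(0,4)->S->(1,4) | ant2:(2,1)->E->(2,2)
  grid max=8 at (2,2)

(2,2) (1,4) (2,2)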